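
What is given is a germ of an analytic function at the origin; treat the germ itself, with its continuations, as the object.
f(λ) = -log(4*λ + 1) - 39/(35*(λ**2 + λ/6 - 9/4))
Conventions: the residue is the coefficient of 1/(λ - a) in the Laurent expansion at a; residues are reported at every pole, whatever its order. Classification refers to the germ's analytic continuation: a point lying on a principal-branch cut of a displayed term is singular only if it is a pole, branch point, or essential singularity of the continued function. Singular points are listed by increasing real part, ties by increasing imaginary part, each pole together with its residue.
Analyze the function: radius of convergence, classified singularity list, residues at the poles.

Radius of convergence at 0: 1/4.
At -1/12 - (5/12)*sqrt(13): a pole of order 1; residue (18/175)*sqrt(13).
At -1/4: a logarithmic branch point.
At -1/12 + (5/12)*sqrt(13): a pole of order 1; residue -(18/175)*sqrt(13).

Denominator factor (λ**2 + λ/6 - 9/4): discriminant 325/36, real irrational roots -1/12 + (5/12)*sqrt(13) and -1/12 - (5/12)*sqrt(13); poles of order 1, moduli -1/12 + (5/12)*sqrt(13) and 1/12 + (5/12)*sqrt(13).
Branch term (-1)*log(1 - λ/(-1/4)): its argument vanishes at λ = -1/4, a logarithmic branch point, modulus 1/4.
The radius of convergence is the smallest modulus among the singular points: 1/4.
The branch term is analytic at -1/12 - (5/12)*sqrt(13) and contributes nothing to the residue; only the rational part matters.
The factor λ**2 + λ/6 - 9/4 splits as (λ - a)(λ - a') with a = -1/12 - (5/12)*sqrt(13), a' = -1/12 + (5/12)*sqrt(13). At the order-1 pole a set g(λ) = (λ - a)*(rational part) = [-39/35] / (λ - a').
Simple pole: residue = g(a) at a = -1/12 - (5/12)*sqrt(13), which is (18/175)*sqrt(13).
The branch term is analytic at -1/12 + (5/12)*sqrt(13) and contributes nothing to the residue; only the rational part matters.
The factor λ**2 + λ/6 - 9/4 splits as (λ - a)(λ - a') with a = -1/12 + (5/12)*sqrt(13), a' = -1/12 - (5/12)*sqrt(13). At the order-1 pole a set g(λ) = (λ - a)*(rational part) = [-39/35] / (λ - a').
Simple pole: residue = g(a) at a = -1/12 + (5/12)*sqrt(13), which is -(18/175)*sqrt(13).
List the singular points by increasing real part (a conjugate pair: the negative imaginary part first).


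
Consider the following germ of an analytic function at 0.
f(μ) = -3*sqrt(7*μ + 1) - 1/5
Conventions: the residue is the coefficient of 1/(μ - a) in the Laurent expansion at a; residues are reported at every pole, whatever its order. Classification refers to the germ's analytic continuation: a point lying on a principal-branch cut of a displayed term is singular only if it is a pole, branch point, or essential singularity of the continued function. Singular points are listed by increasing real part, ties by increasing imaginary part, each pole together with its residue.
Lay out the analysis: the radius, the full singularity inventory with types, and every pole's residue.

Radius of convergence at 0: 1/7.
At -1/7: an algebraic (square-root) branch point.

Branch term (-3)*sqrt(1 - μ/(-1/7)): its argument vanishes at μ = -1/7, a square-root branch point, modulus 1/7.
The radius of convergence is the smallest modulus among the singular points: 1/7.


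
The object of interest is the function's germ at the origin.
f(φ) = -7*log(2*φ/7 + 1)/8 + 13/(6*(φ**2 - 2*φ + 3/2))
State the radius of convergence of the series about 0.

Denominator factor (φ**2 - 2*φ + 3/2): discriminant -2, complex-conjugate roots (1) + ((1/2)*sqrt(2))*i and (1) - ((1/2)*sqrt(2))*i; poles of order 1, moduli (1/2)*sqrt(6) and (1/2)*sqrt(6).
Branch term (-7/8)*log(1 - φ/(-7/2)): its argument vanishes at φ = -7/2, a logarithmic branch point, modulus 7/2.
The radius of convergence is the smallest modulus among the singular points: (1/2)*sqrt(6).

The radius of convergence is (1/2)*sqrt(6).


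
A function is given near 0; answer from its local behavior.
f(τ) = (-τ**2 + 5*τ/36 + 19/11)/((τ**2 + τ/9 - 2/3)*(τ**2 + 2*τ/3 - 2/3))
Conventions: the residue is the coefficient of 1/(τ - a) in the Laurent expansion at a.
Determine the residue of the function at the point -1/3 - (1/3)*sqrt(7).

The residue is -63/44 + (1587/3080)*sqrt(7).

The factor τ**2 + 2*τ/3 - 2/3 splits as (τ - a)(τ - a') with a = -1/3 - (1/3)*sqrt(7), a' = -1/3 + (1/3)*sqrt(7). At the order-1 pole a set g(τ) = (τ - a)*f(τ) = [(-τ**2 + 5*τ/36 + 19/11)/(τ**2 + τ/9 - 2/3)] / (τ - a').
Simple pole: residue = g(a) at a = -1/3 - (1/3)*sqrt(7), which is -63/44 + (1587/3080)*sqrt(7).


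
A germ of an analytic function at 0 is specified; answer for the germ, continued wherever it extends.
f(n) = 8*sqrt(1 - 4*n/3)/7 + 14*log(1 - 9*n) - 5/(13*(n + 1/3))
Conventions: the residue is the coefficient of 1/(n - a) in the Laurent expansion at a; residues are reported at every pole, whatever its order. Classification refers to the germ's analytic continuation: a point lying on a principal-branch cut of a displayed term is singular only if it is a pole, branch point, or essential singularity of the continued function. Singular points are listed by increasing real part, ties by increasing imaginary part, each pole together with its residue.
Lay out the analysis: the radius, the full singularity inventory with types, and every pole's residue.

Denominator factor (n + 1/3): pole of order 1 at -1/3, modulus 1/3.
Branch term (8/7)*sqrt(1 - n/(3/4)): its argument vanishes at n = 3/4, a square-root branch point, modulus 3/4.
Branch term (14)*log(1 - n/(1/9)): its argument vanishes at n = 1/9, a logarithmic branch point, modulus 1/9.
The radius of convergence is the smallest modulus among the singular points: 1/9.
The branch terms are analytic at -1/3 and contribute nothing to the residue; only the rational part matters.
At the order-1 pole -1/3 set g(n) = (n - (-1/3))*(rational part) = -5/13.
Simple pole: residue = g(a) at a = -1/3, which is -5/13.
List the singular points by increasing real part (a conjugate pair: the negative imaginary part first).

Radius of convergence at 0: 1/9.
At -1/3: a pole of order 1; residue -5/13.
At 1/9: a logarithmic branch point.
At 3/4: an algebraic (square-root) branch point.


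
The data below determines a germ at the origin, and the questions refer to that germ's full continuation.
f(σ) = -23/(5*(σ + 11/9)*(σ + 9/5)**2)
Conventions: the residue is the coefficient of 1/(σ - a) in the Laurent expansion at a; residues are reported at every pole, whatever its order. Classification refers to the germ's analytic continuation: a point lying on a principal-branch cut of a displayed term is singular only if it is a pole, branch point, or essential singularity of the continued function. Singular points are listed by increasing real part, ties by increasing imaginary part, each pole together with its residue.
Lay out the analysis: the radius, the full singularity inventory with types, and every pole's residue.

Radius of convergence at 0: 11/9.
At -9/5: a pole of order 2; residue 9315/676.
At -11/9: a pole of order 1; residue -9315/676.

Denominator factor (σ + 11/9): pole of order 1 at -11/9, modulus 11/9.
Denominator factor (σ + 9/5)^2: pole of order 2 at -9/5, modulus 9/5.
The radius of convergence is the smallest modulus among the singular points: 11/9.
At the order-2 pole -9/5 set g(σ) = (σ - (-9/5))^2*f(σ) = -23/(5*(σ + 11/9)).
Order-2 pole: residue = g'(a); g'(-9/5) = 9315/676, so the residue is 9315/676.
At the order-1 pole -11/9 set g(σ) = (σ - (-11/9))*f(σ) = -23/(5*(σ + 9/5)**2).
Simple pole: residue = g(a) at a = -11/9, which is -9315/676.
List the singular points by increasing real part (a conjugate pair: the negative imaginary part first).


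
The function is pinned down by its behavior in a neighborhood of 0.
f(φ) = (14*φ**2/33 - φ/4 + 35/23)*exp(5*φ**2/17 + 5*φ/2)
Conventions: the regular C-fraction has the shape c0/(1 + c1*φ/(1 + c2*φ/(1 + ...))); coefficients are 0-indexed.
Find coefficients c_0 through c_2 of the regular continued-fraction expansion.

Taylor coefficients (expand at 0): a_0 = 35/23, a_1 = 327/92, a_2 = 64544/12903.
c0 = a_0 = 35/23. Peel one level at a time: if S = 1 + c*φ/S' with S'(0) = 1, then c is the φ-coefficient of S and S' = c*φ/(S - 1).
S_1 = c0/f = 1 + (-327/140)*φ + (23842529/10995600)*φ^2 + ...; c1 = -327/140.
S_2 = c1*φ/(S_1 - 1) = 1 + (23842529/25682580)*φ + ...; c2 = 23842529/25682580.

The regular C-fraction coefficients are [35/23, -327/140, 23842529/25682580].


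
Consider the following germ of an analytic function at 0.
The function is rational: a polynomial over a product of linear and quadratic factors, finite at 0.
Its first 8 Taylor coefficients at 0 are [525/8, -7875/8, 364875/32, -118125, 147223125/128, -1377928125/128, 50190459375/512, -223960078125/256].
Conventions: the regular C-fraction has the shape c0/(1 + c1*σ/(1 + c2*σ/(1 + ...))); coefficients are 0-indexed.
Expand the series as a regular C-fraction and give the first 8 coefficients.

The regular C-fraction coefficients are [525/8, 15, -41/12, 2041/492, -8340/83681, -118080/283699, 2041/80064, -139/576].

Taylor coefficients (read off): a_0 = 525/8, a_1 = -7875/8, a_2 = 364875/32, a_3 = -118125, a_4 = 147223125/128, a_5 = -1377928125/128, a_6 = 50190459375/512, a_7 = -223960078125/256.
c0 = a_0 = 525/8. Peel one level at a time: if S = 1 + c*σ/S' with S'(0) = 1, then c is the σ-coefficient of S and S' = c*σ/(S - 1).
S_1 = c0/f = 1 + (15)*σ + (205/4)*σ^2 + ...; c1 = 15.
S_2 = c1*σ/(S_1 - 1) = 1 + (-41/12)*σ + (2041/144)*σ^2 + ...; c2 = -41/12.
S_3 = c2*σ/(S_2 - 1) = 1 + (2041/492)*σ + (695/1681)*σ^2 + ...; c3 = 2041/492.
S_4 = c3*σ/(S_3 - 1) = 1 + (-8340/83681)*σ + (-172800/4165681)*σ^2 + ...; c4 = -8340/83681.
S_5 = c4*σ/(S_4 - 1) = 1 + (-118080/283699)*σ + (205/19321)*σ^2 + ...; c5 = -118080/283699.
S_6 = c5*σ/(S_5 - 1) = 1 + (2041/80064)*σ + (2041/331776)*σ^2 + ...; c6 = 2041/80064.
S_7 = c6*σ/(S_6 - 1) = 1 + (-139/576)*σ + ...; c7 = -139/576.


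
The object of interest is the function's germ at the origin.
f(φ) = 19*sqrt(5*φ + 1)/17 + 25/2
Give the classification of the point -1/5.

The point is an algebraic (square-root) branch point.

The term (19/17)*sqrt(1 - φ/(-1/5)) has argument 1 - -1/5/(-1/5) = 0 at -1/5: a square-root (algebraic, two-sheeted) branch point; the remaining terms are analytic or single-valued there.


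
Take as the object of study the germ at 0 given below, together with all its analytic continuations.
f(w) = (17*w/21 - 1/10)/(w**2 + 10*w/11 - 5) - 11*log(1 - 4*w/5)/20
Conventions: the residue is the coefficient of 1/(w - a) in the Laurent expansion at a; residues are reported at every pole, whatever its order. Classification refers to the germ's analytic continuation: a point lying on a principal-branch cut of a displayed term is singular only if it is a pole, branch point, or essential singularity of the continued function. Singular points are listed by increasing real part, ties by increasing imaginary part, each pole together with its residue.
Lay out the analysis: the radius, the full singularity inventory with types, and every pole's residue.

Radius of convergence at 0: 5/4.
At -5/11 - (3/11)*sqrt(70): a pole of order 1; residue 17/42 + (1081/88200)*sqrt(70).
At 5/4: a logarithmic branch point.
At -5/11 + (3/11)*sqrt(70): a pole of order 1; residue 17/42 - (1081/88200)*sqrt(70).

Denominator factor (w**2 + 10*w/11 - 5): discriminant 2520/121, real irrational roots -5/11 + (3/11)*sqrt(70) and -5/11 - (3/11)*sqrt(70); poles of order 1, moduli -5/11 + (3/11)*sqrt(70) and 5/11 + (3/11)*sqrt(70).
Branch term (-11/20)*log(1 - w/(5/4)): its argument vanishes at w = 5/4, a logarithmic branch point, modulus 5/4.
The radius of convergence is the smallest modulus among the singular points: 5/4.
The branch term is analytic at -5/11 - (3/11)*sqrt(70) and contributes nothing to the residue; only the rational part matters.
The factor w**2 + 10*w/11 - 5 splits as (w - a)(w - a') with a = -5/11 - (3/11)*sqrt(70), a' = -5/11 + (3/11)*sqrt(70). At the order-1 pole a set g(w) = (w - a)*(rational part) = [17*w/21 - 1/10] / (w - a').
Simple pole: residue = g(a) at a = -5/11 - (3/11)*sqrt(70), which is 17/42 + (1081/88200)*sqrt(70).
The branch term is analytic at -5/11 + (3/11)*sqrt(70) and contributes nothing to the residue; only the rational part matters.
The factor w**2 + 10*w/11 - 5 splits as (w - a)(w - a') with a = -5/11 + (3/11)*sqrt(70), a' = -5/11 - (3/11)*sqrt(70). At the order-1 pole a set g(w) = (w - a)*(rational part) = [17*w/21 - 1/10] / (w - a').
Simple pole: residue = g(a) at a = -5/11 + (3/11)*sqrt(70), which is 17/42 - (1081/88200)*sqrt(70).
List the singular points by increasing real part (a conjugate pair: the negative imaginary part first).


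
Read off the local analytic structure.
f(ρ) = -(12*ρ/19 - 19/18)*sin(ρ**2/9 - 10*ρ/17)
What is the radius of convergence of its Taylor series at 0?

The radius of convergence is infinite.

The factor -sin(ρ**2/9 - 10*ρ/17) is entire and contributes no finite singular point.
The polynomial part has no poles.
No finite singular points: the Taylor series at 0 converges everywhere.


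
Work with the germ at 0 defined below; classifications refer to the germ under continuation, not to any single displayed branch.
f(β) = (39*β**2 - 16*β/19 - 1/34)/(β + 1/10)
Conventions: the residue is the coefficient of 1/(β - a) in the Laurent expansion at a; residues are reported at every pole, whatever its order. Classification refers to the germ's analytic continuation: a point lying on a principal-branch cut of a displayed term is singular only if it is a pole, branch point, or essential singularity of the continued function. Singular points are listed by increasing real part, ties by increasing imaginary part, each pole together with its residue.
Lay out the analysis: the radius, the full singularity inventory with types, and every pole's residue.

Radius of convergence at 0: 1/10.
At -1/10: a pole of order 1; residue 14367/32300.

Denominator factor (β + 1/10): pole of order 1 at -1/10, modulus 1/10.
The radius of convergence is the smallest modulus among the singular points: 1/10.
At the order-1 pole -1/10 set g(β) = (β - (-1/10))*f(β) = 39*β**2 - 16*β/19 - 1/34.
Simple pole: residue = g(a) at a = -1/10, which is 14367/32300.


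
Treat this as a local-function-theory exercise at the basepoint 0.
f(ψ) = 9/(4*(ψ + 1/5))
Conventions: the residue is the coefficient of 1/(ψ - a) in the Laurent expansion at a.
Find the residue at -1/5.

At the order-1 pole -1/5 set g(ψ) = (ψ - (-1/5))*f(ψ) = 9/4.
Simple pole: residue = g(a) at a = -1/5, which is 9/4.

The residue is 9/4.


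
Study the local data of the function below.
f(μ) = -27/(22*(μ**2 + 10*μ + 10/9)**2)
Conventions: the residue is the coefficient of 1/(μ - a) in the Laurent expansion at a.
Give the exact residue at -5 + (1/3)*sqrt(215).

The factor μ**2 + 10*μ + 10/9 splits as (μ - a)(μ - a') with a = -5 + (1/3)*sqrt(215), a' = -5 - (1/3)*sqrt(215). At the order-2 pole a set g(μ) = (μ - a)^2*f(μ) = [-27/22] / (μ - a')^2.
Order-2 pole: residue = g'(a); g'(-5 + (1/3)*sqrt(215)) = (729/4067800)*sqrt(215), so the residue is (729/4067800)*sqrt(215).

The residue is (729/4067800)*sqrt(215).


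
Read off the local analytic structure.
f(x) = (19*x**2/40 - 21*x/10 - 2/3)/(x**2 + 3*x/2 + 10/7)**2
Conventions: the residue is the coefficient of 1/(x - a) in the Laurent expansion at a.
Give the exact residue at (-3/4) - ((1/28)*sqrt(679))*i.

The residue is ((2666/141135)*sqrt(679))*i.


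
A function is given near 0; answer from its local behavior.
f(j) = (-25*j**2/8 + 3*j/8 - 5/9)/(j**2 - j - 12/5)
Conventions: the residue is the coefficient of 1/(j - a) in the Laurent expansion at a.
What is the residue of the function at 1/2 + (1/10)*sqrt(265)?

The factor j**2 - j - 12/5 splits as (j - a)(j - a') with a = 1/2 + (1/10)*sqrt(265), a' = 1/2 - (1/10)*sqrt(265). At the order-1 pole a set g(j) = (j - a)*f(j) = [-25*j**2/8 + 3*j/8 - 5/9] / (j - a').
Simple pole: residue = g(a) at a = 1/2 + (1/10)*sqrt(265), which is -11/8 - (679/3816)*sqrt(265).

The residue is -11/8 - (679/3816)*sqrt(265).


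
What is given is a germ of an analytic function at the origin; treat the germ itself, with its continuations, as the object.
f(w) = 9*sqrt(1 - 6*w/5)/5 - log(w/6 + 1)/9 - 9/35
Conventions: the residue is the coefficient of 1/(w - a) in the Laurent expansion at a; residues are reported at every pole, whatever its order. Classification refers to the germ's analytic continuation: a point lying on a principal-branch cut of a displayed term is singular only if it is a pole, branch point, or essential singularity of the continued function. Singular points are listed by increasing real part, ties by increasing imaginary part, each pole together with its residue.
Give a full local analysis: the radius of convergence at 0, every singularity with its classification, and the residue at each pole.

Branch term (-1/9)*log(1 - w/(-6)): its argument vanishes at w = -6, a logarithmic branch point, modulus 6.
Branch term (9/5)*sqrt(1 - w/(5/6)): its argument vanishes at w = 5/6, a square-root branch point, modulus 5/6.
The radius of convergence is the smallest modulus among the singular points: 5/6.
List the singular points by increasing real part (a conjugate pair: the negative imaginary part first).

Radius of convergence at 0: 5/6.
At -6: a logarithmic branch point.
At 5/6: an algebraic (square-root) branch point.


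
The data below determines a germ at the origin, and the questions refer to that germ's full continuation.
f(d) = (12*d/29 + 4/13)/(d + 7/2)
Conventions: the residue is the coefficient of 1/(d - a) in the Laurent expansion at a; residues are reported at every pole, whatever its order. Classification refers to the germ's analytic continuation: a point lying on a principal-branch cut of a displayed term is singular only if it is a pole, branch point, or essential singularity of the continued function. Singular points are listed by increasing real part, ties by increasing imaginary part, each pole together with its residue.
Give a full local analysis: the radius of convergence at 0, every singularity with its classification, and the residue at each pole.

Radius of convergence at 0: 7/2.
At -7/2: a pole of order 1; residue -430/377.

Denominator factor (d + 7/2): pole of order 1 at -7/2, modulus 7/2.
The radius of convergence is the smallest modulus among the singular points: 7/2.
At the order-1 pole -7/2 set g(d) = (d - (-7/2))*f(d) = 12*d/29 + 4/13.
Simple pole: residue = g(a) at a = -7/2, which is -430/377.


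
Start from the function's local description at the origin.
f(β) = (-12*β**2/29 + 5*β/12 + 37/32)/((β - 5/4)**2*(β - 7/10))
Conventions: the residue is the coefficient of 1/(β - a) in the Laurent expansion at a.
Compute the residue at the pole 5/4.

At the order-2 pole 5/4 set g(β) = (β - (5/4))^2*f(β) = (-12*β**2/29 + 5*β/12 + 37/32)/(β - 7/10).
Order-2 pole: residue = g'(a); g'(5/4) = -95375/21054, so the residue is -95375/21054.

The residue is -95375/21054.


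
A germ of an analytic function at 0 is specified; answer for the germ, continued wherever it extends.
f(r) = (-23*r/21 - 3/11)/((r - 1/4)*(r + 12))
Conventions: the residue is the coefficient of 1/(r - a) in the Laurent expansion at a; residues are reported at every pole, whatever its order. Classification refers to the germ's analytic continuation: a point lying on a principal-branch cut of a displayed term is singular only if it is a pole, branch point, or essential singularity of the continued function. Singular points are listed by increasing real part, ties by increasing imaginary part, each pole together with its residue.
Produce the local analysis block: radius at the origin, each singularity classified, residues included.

Radius of convergence at 0: 1/4.
At -12: a pole of order 1; residue -3964/3773.
At 1/4: a pole of order 1; residue -505/11319.

Denominator factor (r + 12): pole of order 1 at -12, modulus 12.
Denominator factor (r - 1/4): pole of order 1 at 1/4, modulus 1/4.
The radius of convergence is the smallest modulus among the singular points: 1/4.
At the order-1 pole -12 set g(r) = (r - (-12))*f(r) = (-23*r/21 - 3/11)/(r - 1/4).
Simple pole: residue = g(a) at a = -12, which is -3964/3773.
At the order-1 pole 1/4 set g(r) = (r - (1/4))*f(r) = (-23*r/21 - 3/11)/(r + 12).
Simple pole: residue = g(a) at a = 1/4, which is -505/11319.
List the singular points by increasing real part (a conjugate pair: the negative imaginary part first).


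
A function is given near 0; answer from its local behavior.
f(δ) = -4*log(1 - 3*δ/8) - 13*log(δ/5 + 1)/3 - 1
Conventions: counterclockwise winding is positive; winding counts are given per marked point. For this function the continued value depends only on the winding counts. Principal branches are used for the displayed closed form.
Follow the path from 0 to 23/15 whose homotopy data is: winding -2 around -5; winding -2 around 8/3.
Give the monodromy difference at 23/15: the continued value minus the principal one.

The rational part is single-valued and drops out of the difference; each branch term changes only by its own monodromy.
(-13/3)*log(1 - δ/(-5)): each positive loop around -5 adds 2*pi*i to the log, so winding -2 contributes (-13/3)*(-2)*2*pi*i = (52/3)*pi*i.
(-4)*log(1 - δ/(8/3)): each positive loop around 8/3 adds 2*pi*i to the log, so winding -2 contributes (-4)*(-2)*2*pi*i = (16)*pi*i.
Summing the contributions at δ = 23/15 gives (100/3)*pi*i.

Continued minus principal equals (100/3)*pi*i.


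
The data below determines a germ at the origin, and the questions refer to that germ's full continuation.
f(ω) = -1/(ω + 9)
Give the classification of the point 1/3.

The point is a regular point.

Denominator factors: ω + 9 = 28/3 at ω = 1/3 — none vanishes.
So the germ continues analytically to 1/3.


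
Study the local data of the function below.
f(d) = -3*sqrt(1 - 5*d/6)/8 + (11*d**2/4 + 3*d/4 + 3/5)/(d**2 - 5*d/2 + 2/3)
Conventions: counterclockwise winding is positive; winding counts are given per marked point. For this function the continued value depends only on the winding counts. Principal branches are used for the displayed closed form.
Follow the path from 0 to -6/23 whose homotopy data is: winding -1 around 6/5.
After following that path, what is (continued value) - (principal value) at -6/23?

The rational part is single-valued and drops out of the difference; each branch term changes only by its own monodromy.
(-3/8)*sqrt(1 - d/(6/5)): winding -1 is odd, the square root flips sign, contributing -2*(-3/8)*sqrt(1 - (-6/23)/(6/5)) = -2*(-3/8)*sqrt(28/23) = (3/46)*sqrt(161).
Summing the contributions at d = -6/23 gives (3/46)*sqrt(161).

Continued minus principal equals (3/46)*sqrt(161).


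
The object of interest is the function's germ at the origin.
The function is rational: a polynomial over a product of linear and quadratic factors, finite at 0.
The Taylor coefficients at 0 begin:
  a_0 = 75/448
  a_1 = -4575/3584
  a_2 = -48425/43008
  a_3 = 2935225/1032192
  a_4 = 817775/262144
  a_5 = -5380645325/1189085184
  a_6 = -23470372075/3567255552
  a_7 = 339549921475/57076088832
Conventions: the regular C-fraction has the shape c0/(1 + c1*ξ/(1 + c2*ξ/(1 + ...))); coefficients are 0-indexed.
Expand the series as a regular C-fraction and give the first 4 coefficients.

The regular C-fraction coefficients are [75/448, 61/8, -37363/4392, 28989785/82049148].


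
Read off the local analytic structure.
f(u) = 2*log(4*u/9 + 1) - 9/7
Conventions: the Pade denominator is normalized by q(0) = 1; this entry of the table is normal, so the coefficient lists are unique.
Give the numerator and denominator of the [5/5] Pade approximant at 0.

Taylor coefficients needed (expand at 0): a_0 = -9/7, a_1 = 8/9, a_2 = -16/81, a_3 = 128/2187, a_4 = -128/6561, a_5 = 2048/295245, a_6 = -4096/1594323, a_7 = 32768/33480783, a_8 = -16384/43046721, a_9 = 524288/3486784401, a_10 = -1048576/17433922005.
Write the denominator as Q(u) = 1 + q1*u + q2*u^2 + q3*u^3 + q4*u^4 + q5*u^5. Requiring Q*f - P = O(u^11) with deg P <= 5 kills the coefficients of u^6..u^10 in Q*f:
  u^6: a_6 + q1*a_5 + q2*a_4 + q3*a_3 + q4*a_2 + q5*a_1 = 0, i.e. -4096/1594323 + (2048/295245)*q1 + (-128/6561)*q2 + (128/2187)*q3 + (-16/81)*q4 + (8/9)*q5 = 0.
  u^7: a_7 + q1*a_6 + q2*a_5 + q3*a_4 + q4*a_3 + q5*a_2 = 0, i.e. 32768/33480783 + (-4096/1594323)*q1 + (2048/295245)*q2 + (-128/6561)*q3 + (128/2187)*q4 + (-16/81)*q5 = 0.
  u^8: a_8 + q1*a_7 + q2*a_6 + q3*a_5 + q4*a_4 + q5*a_3 = 0, i.e. -16384/43046721 + (32768/33480783)*q1 + (-4096/1594323)*q2 + (2048/295245)*q3 + (-128/6561)*q4 + (128/2187)*q5 = 0.
  u^9: a_9 + q1*a_8 + q2*a_7 + q3*a_6 + q4*a_5 + q5*a_4 = 0, i.e. 524288/3486784401 + (-16384/43046721)*q1 + (32768/33480783)*q2 + (-4096/1594323)*q3 + (2048/295245)*q4 + (-128/6561)*q5 = 0.
  u^10: a_10 + q1*a_9 + q2*a_8 + q3*a_7 + q4*a_6 + q5*a_5 = 0, i.e. -1048576/17433922005 + (524288/3486784401)*q1 + (-16384/43046721)*q2 + (32768/33480783)*q3 + (-4096/1594323)*q4 + (2048/295245)*q5 = 0.
Solving this linear system: q1 = 10/9, q2 = 320/729, q3 = 160/2187, q4 = 640/137781, q5 = 256/3720087.
The numerator is Q*f truncated at degree 5: P0 = a_0 = -9/7; P1 = a_1 + q1*a_0 = -34/63; P2 = a_2 + q1*a_1 + q2*a_0 = 128/567; P3 = a_3 + q1*a_2 + q2*a_1 + q3*a_0 = 6208/45927; P4 = a_4 + q1*a_3 + q2*a_2 + q3*a_1 + q4*a_0 = 51712/2893401; P5 = a_5 + q1*a_4 + q2*a_3 + q3*a_2 + q4*a_1 + q5*a_0 = 210944/390609135.

The Pade approximant has numerator coefficients [-9/7, -34/63, 128/567, 6208/45927, 51712/2893401, 210944/390609135]; denominator coefficients [1, 10/9, 320/729, 160/2187, 640/137781, 256/3720087].


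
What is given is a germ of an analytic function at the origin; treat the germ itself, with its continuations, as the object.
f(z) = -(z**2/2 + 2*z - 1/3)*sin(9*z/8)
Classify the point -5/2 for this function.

The point is a regular point.

There is no denominator, hence no pole anywhere.
The factor -sin(9*z/8) is entire.
So the germ continues analytically to -5/2.


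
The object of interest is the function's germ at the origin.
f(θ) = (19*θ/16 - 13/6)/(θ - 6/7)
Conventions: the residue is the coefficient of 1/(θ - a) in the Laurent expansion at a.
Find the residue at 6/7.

The residue is -193/168.

At the order-1 pole 6/7 set g(θ) = (θ - (6/7))*f(θ) = 19*θ/16 - 13/6.
Simple pole: residue = g(a) at a = 6/7, which is -193/168.


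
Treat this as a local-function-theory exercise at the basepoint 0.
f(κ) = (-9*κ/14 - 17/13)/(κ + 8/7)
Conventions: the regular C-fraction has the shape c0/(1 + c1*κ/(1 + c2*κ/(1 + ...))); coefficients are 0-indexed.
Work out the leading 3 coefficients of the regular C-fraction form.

Taylor coefficients (expand at 0): a_0 = -119/104, a_1 = 365/832, a_2 = -2555/6656.
c0 = a_0 = -119/104. Peel one level at a time: if S = 1 + c*κ/S' with S'(0) = 1, then c is the κ-coefficient of S and S' = c*κ/(S - 1).
S_1 = c0/f = 1 + (365/952)*κ + (-42705/226576)*κ^2 + ...; c1 = 365/952.
S_2 = c1*κ/(S_1 - 1) = 1 + (117/238)*κ + ...; c2 = 117/238.

The regular C-fraction coefficients are [-119/104, 365/952, 117/238].


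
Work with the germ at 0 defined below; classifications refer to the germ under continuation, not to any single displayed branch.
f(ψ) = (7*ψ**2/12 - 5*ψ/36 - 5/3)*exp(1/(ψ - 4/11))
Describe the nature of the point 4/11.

The exponent 1/(ψ - (4/11)) has a pole at 4/11, so exp(1/(ψ - (4/11))) takes every nonzero value near it: an essential singularity (not a pole of any order).

The point is an essential singularity.


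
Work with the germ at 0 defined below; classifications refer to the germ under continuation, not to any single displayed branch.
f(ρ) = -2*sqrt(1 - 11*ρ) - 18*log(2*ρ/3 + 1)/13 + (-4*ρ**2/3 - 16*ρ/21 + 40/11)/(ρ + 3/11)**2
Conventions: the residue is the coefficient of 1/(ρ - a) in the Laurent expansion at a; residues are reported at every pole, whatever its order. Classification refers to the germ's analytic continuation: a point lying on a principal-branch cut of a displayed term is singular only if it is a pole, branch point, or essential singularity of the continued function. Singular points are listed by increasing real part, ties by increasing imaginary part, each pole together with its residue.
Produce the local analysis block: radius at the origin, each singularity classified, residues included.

Denominator factor (ρ + 3/11)^2: pole of order 2 at -3/11, modulus 3/11.
Branch term (-18/13)*log(1 - ρ/(-3/2)): its argument vanishes at ρ = -3/2, a logarithmic branch point, modulus 3/2.
Branch term (-2)*sqrt(1 - ρ/(1/11)): its argument vanishes at ρ = 1/11, a square-root branch point, modulus 1/11.
The radius of convergence is the smallest modulus among the singular points: 1/11.
The branch terms are analytic at -3/11 and contribute nothing to the residue; only the rational part matters.
At the order-2 pole -3/11 set g(ρ) = (ρ - (-3/11))^2*(rational part) = -4*ρ**2/3 - 16*ρ/21 + 40/11.
Order-2 pole: residue = g'(a); g'(-3/11) = -8/231, so the residue is -8/231.
List the singular points by increasing real part (a conjugate pair: the negative imaginary part first).

Radius of convergence at 0: 1/11.
At -3/2: a logarithmic branch point.
At -3/11: a pole of order 2; residue -8/231.
At 1/11: an algebraic (square-root) branch point.


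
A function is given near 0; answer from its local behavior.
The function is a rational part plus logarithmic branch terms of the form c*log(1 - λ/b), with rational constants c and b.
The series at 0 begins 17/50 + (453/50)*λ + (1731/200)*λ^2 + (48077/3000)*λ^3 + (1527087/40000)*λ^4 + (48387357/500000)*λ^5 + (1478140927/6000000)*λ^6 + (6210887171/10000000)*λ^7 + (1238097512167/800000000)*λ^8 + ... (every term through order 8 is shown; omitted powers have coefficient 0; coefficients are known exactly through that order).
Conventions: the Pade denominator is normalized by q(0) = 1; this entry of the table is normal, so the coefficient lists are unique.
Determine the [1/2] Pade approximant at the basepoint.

The Pade approximant has numerator coefficients [17/50, 5191561943/593556750]; denominator coefficients [1, -10944836/11871135, -14056703/15828180].

Taylor coefficients needed (read off): a_0 = 17/50, a_1 = 453/50, a_2 = 1731/200, a_3 = 48077/3000.
Write the denominator as Q(λ) = 1 + q1*λ + q2*λ^2. Requiring Q*f - P = O(λ^4) with deg P <= 1 kills the coefficients of λ^2..λ^3 in Q*f:
  λ^2: a_2 + q1*a_1 + q2*a_0 = 0, i.e. 1731/200 + (453/50)*q1 + (17/50)*q2 = 0.
  λ^3: a_3 + q1*a_2 + q2*a_1 = 0, i.e. 48077/3000 + (1731/200)*q1 + (453/50)*q2 = 0.
Solving this linear system: q1 = -10944836/11871135, q2 = -14056703/15828180.
The numerator is Q*f truncated at degree 1: P0 = a_0 = 17/50; P1 = a_1 + q1*a_0 = 5191561943/593556750.


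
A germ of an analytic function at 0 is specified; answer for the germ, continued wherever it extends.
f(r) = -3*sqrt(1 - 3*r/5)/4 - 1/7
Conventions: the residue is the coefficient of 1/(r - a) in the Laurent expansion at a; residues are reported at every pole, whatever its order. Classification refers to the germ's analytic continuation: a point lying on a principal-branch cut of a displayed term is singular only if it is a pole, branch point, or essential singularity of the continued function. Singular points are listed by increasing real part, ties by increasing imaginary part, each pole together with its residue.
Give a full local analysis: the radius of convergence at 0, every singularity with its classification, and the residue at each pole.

Branch term (-3/4)*sqrt(1 - r/(5/3)): its argument vanishes at r = 5/3, a square-root branch point, modulus 5/3.
The radius of convergence is the smallest modulus among the singular points: 5/3.

Radius of convergence at 0: 5/3.
At 5/3: an algebraic (square-root) branch point.


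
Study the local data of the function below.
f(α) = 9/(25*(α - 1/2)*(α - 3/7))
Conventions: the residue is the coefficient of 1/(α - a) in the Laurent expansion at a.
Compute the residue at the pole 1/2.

The residue is 126/25.

At the order-1 pole 1/2 set g(α) = (α - (1/2))*f(α) = 9/(25*(α - 3/7)).
Simple pole: residue = g(a) at a = 1/2, which is 126/25.


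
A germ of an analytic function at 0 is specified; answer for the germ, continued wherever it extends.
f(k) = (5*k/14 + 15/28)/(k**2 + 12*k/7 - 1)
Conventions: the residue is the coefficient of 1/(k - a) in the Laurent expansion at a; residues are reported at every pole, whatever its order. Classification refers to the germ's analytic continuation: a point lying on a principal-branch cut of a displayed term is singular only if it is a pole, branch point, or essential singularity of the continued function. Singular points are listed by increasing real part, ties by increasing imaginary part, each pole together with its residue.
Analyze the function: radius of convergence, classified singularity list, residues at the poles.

Radius of convergence at 0: -6/7 + (1/7)*sqrt(85).
At -6/7 - (1/7)*sqrt(85): a pole of order 1; residue 5/28 - (9/952)*sqrt(85).
At -6/7 + (1/7)*sqrt(85): a pole of order 1; residue 5/28 + (9/952)*sqrt(85).

Denominator factor (k**2 + 12*k/7 - 1): discriminant 340/49, real irrational roots -6/7 + (1/7)*sqrt(85) and -6/7 - (1/7)*sqrt(85); poles of order 1, moduli -6/7 + (1/7)*sqrt(85) and 6/7 + (1/7)*sqrt(85).
The radius of convergence is the smallest modulus among the singular points: -6/7 + (1/7)*sqrt(85).
The factor k**2 + 12*k/7 - 1 splits as (k - a)(k - a') with a = -6/7 - (1/7)*sqrt(85), a' = -6/7 + (1/7)*sqrt(85). At the order-1 pole a set g(k) = (k - a)*f(k) = [5*k/14 + 15/28] / (k - a').
Simple pole: residue = g(a) at a = -6/7 - (1/7)*sqrt(85), which is 5/28 - (9/952)*sqrt(85).
The factor k**2 + 12*k/7 - 1 splits as (k - a)(k - a') with a = -6/7 + (1/7)*sqrt(85), a' = -6/7 - (1/7)*sqrt(85). At the order-1 pole a set g(k) = (k - a)*f(k) = [5*k/14 + 15/28] / (k - a').
Simple pole: residue = g(a) at a = -6/7 + (1/7)*sqrt(85), which is 5/28 + (9/952)*sqrt(85).
List the singular points by increasing real part (a conjugate pair: the negative imaginary part first).


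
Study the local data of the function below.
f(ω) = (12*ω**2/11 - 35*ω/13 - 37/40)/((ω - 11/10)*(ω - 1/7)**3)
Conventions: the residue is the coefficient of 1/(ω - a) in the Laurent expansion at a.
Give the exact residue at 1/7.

The residue is 11444195/3909919.

At the order-3 pole 1/7 set g(ω) = (ω - (1/7))^3*f(ω) = (12*ω**2/11 - 35*ω/13 - 37/40)/(ω - 11/10).
Order-3 pole: residue = g''(a)/2; g''(1/7) = 22888390/3909919, so the residue is 11444195/3909919.


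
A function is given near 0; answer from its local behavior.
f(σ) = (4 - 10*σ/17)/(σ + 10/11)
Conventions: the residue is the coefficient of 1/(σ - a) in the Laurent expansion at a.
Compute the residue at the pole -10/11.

The residue is 848/187.

At the order-1 pole -10/11 set g(σ) = (σ - (-10/11))*f(σ) = 4 - 10*σ/17.
Simple pole: residue = g(a) at a = -10/11, which is 848/187.


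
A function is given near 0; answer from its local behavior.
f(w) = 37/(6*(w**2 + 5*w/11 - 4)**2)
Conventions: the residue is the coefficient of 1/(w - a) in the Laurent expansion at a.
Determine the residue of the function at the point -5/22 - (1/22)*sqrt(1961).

The residue is (1331/311799)*sqrt(1961).

The factor w**2 + 5*w/11 - 4 splits as (w - a)(w - a') with a = -5/22 - (1/22)*sqrt(1961), a' = -5/22 + (1/22)*sqrt(1961). At the order-2 pole a set g(w) = (w - a)^2*f(w) = [37/6] / (w - a')^2.
Order-2 pole: residue = g'(a); g'(-5/22 - (1/22)*sqrt(1961)) = (1331/311799)*sqrt(1961), so the residue is (1331/311799)*sqrt(1961).


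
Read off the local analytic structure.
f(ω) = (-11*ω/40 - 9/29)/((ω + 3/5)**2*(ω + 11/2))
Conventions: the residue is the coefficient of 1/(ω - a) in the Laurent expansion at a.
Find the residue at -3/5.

At the order-2 pole -3/5 set g(ω) = (ω - (-3/5))^2*f(ω) = (-11*ω/40 - 9/29)/(ω + 11/2).
Order-2 pole: residue = g'(a); g'(-3/5) = -13945/278516, so the residue is -13945/278516.

The residue is -13945/278516.


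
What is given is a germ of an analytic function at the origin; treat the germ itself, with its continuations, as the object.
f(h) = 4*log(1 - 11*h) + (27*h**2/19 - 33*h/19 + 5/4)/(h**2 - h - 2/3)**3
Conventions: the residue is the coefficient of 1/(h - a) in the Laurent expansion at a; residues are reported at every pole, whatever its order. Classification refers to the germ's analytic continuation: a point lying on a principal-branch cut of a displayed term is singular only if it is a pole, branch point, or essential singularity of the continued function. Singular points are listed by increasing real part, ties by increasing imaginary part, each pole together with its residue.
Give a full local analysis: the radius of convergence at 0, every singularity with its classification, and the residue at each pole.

Radius of convergence at 0: 1/11.
At 1/2 - (1/6)*sqrt(33): a pole of order 3; residue -(621/50578)*sqrt(33).
At 1/11: a logarithmic branch point.
At 1/2 + (1/6)*sqrt(33): a pole of order 3; residue (621/50578)*sqrt(33).


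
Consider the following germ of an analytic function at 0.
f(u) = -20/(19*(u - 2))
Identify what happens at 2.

The denominator factor u - 2 vanishes at 2 and appears to the power 1; the numerator there equals -20/19, nonzero, and no other factor vanishes.
Hence a pole whose order is the multiplicity, 1.

The point is a pole of order 1.


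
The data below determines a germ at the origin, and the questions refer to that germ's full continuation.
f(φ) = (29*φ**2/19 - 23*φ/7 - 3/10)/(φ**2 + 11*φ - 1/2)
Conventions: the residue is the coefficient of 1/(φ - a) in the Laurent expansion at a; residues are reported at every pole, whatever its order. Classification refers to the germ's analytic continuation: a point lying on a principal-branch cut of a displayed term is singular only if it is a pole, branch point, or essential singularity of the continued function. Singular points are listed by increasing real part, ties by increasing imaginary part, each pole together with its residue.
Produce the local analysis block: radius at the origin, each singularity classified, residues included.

Radius of convergence at 0: -11/2 + (1/2)*sqrt(123).
At -11/2 - (1/2)*sqrt(123): a pole of order 1; residue -1335/133 - (73733/81795)*sqrt(123).
At -11/2 + (1/2)*sqrt(123): a pole of order 1; residue -1335/133 + (73733/81795)*sqrt(123).


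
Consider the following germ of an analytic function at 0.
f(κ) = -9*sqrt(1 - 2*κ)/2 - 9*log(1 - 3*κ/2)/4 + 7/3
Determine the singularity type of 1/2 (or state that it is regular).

The term (-9/2)*sqrt(1 - κ/(1/2)) has argument 1 - 1/2/(1/2) = 0 at 1/2: a square-root (algebraic, two-sheeted) branch point; the remaining terms are analytic or single-valued there.

The point is an algebraic (square-root) branch point.


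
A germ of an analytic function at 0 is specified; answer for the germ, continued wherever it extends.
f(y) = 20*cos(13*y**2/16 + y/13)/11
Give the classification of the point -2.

There is no denominator, hence no pole anywhere.
The factor cos(13*y**2/16 + y/13) is entire.
So the germ continues analytically to -2.

The point is a regular point.


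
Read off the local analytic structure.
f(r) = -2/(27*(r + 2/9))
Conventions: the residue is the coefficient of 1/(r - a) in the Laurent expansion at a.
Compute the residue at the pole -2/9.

The residue is -2/27.

At the order-1 pole -2/9 set g(r) = (r - (-2/9))*f(r) = -2/27.
Simple pole: residue = g(a) at a = -2/9, which is -2/27.


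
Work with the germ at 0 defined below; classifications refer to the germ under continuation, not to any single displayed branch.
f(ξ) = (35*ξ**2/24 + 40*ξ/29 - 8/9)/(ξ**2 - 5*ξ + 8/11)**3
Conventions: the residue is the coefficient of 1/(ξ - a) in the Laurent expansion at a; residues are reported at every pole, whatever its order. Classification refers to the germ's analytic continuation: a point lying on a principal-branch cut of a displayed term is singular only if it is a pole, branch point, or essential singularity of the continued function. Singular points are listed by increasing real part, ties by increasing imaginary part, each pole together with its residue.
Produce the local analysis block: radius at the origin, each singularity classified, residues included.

Radius of convergence at 0: 5/2 - (9/22)*sqrt(33).
At 5/2 - (9/22)*sqrt(33): a pole of order 3; residue -(4542263/1109648808)*sqrt(33).
At 5/2 + (9/22)*sqrt(33): a pole of order 3; residue (4542263/1109648808)*sqrt(33).
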